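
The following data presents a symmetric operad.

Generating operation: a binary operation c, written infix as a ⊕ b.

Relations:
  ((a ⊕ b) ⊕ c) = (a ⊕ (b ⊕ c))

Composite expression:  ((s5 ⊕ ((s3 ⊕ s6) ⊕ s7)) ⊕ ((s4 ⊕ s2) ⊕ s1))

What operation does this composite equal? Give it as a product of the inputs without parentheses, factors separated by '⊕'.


s5 ⊕ s3 ⊕ s6 ⊕ s7 ⊕ s4 ⊕ s2 ⊕ s1

Key point: c is associative — brackets drop, the s-order remains.
(s3 ⊕ s6) flattens to s3 ⊕ s6
((s3 ⊕ s6) ⊕ s7) flattens to s3 ⊕ s6 ⊕ s7
(s5 ⊕ ((s3 ⊕ s6) ⊕ s7)) flattens to s5 ⊕ s3 ⊕ s6 ⊕ s7
(s4 ⊕ s2) flattens to s4 ⊕ s2
((s4 ⊕ s2) ⊕ s1) flattens to s4 ⊕ s2 ⊕ s1
((s5 ⊕ ((s3 ⊕ s6) ⊕ s7)) ⊕ ((s4 ⊕ s2) ⊕ s1)) flattens to s5 ⊕ s3 ⊕ s6 ⊕ s7 ⊕ s4 ⊕ s2 ⊕ s1


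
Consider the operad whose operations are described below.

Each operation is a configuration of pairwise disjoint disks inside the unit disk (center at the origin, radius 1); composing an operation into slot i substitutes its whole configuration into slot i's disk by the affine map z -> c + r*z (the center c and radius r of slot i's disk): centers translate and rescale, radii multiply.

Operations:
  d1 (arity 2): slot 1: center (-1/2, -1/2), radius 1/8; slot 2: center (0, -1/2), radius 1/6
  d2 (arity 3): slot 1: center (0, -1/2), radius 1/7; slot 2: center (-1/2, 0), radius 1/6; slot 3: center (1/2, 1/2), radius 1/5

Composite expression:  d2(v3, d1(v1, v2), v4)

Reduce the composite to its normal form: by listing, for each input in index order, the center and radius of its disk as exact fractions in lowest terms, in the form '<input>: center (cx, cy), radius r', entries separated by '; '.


v1: center (-7/12, -1/12), radius 1/48; v2: center (-1/2, -1/12), radius 1/36; v3: center (0, -1/2), radius 1/7; v4: center (1/2, 1/2), radius 1/5


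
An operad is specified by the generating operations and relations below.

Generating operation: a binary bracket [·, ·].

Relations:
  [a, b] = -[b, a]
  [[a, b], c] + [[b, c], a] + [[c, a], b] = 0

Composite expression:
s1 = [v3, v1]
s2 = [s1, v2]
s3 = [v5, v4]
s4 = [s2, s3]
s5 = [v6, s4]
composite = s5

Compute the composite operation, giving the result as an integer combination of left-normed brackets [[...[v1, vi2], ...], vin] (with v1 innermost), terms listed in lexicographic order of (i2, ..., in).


-[[[[[v1, v3], v2], v4], v5], v6] + [[[[[v1, v3], v2], v5], v4], v6]

Antisymmetry and Jacobi reduce to v1-anchored left-normed brackets.
Composite bracket: [v6, [[[v3, v1], v2], [v5, v4]]]
Expanding via [a, b] = ab - ba: 32 signed words (2^5 = 32).
Collect the words opening with v1:
  sign of v1v3v2v4v5v6 is -1, so it contributes -[[[[[v1, v3], v2], v4], v5], v6]
  sign of v1v3v2v5v4v6 is +1, so it contributes +[[[[[v1, v3], v2], v5], v4], v6]


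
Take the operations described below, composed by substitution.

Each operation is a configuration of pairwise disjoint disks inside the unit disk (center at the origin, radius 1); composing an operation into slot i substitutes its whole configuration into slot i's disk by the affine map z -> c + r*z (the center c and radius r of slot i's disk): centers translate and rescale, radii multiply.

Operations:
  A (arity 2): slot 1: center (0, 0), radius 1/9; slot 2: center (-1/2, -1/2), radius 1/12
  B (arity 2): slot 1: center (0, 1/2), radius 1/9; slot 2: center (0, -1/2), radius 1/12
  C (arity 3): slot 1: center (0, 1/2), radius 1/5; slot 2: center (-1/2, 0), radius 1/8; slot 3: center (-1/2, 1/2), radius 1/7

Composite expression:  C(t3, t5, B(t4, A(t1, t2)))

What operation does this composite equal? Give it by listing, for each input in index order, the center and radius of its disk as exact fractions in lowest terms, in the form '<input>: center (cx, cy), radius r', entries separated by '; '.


Each t-disk chains the slot maps above it in C; radii multiply.
input t3: composing its 1 substitution step yields center (0, 1/2), radius 1/5
input t5: composing its 1 substitution step yields center (-1/2, 0), radius 1/8
input t4: composing its 2 substitution steps yields center (-1/2, 4/7), radius 1/63
input t1: composing its 3 substitution steps yields center (-1/2, 3/7), radius 1/756
input t2: composing its 3 substitution steps yields center (-85/168, 71/168), radius 1/1008

t1: center (-1/2, 3/7), radius 1/756; t2: center (-85/168, 71/168), radius 1/1008; t3: center (0, 1/2), radius 1/5; t4: center (-1/2, 4/7), radius 1/63; t5: center (-1/2, 0), radius 1/8


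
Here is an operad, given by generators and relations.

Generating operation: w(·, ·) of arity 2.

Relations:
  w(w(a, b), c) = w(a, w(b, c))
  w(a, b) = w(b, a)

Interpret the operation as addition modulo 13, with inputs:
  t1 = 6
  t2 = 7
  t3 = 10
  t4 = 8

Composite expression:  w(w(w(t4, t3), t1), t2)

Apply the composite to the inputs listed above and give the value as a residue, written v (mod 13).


5 (mod 13)

w(t4, t3) = 5
w(w(t4, t3), t1) = 11
w(w(w(t4, t3), t1), t2) = 5


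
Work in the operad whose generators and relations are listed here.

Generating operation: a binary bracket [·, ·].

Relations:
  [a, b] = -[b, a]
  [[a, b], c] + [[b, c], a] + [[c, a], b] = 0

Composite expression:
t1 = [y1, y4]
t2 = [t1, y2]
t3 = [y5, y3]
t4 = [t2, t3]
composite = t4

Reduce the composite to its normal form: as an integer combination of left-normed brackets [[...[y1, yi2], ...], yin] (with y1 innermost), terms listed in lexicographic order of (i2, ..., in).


Left-normed coefficients sit on the y1-initial expansion words.
Composite bracket: [[[y1, y4], y2], [y5, y3]]
Under [a, b] = ab - ba we get 16 signed associative words (2^4 = 16).
Coefficients come from the y1-initial words:
  sign of y1y4y2y3y5 is -1, so it contributes -[[[[y1, y4], y2], y3], y5]
  sign of y1y4y2y5y3 is +1, so it contributes +[[[[y1, y4], y2], y5], y3]

-[[[[y1, y4], y2], y3], y5] + [[[[y1, y4], y2], y5], y3]


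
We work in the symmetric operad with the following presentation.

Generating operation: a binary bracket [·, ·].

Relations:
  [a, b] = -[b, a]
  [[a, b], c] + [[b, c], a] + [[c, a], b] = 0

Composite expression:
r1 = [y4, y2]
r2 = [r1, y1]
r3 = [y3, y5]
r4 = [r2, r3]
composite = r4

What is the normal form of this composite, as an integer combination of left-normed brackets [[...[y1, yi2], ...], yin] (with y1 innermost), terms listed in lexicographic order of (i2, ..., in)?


[[[[y1, y2], y4], y3], y5] - [[[[y1, y2], y4], y5], y3] - [[[[y1, y4], y2], y3], y5] + [[[[y1, y4], y2], y5], y3]

Left-normed coefficients sit on the y1-initial expansion words.
Composite bracket: [[[y4, y2], y1], [y3, y5]]
Each bracket splits as ab - ba, giving 16 signed words (2^4 = 16).
Keep just the words that open with y1:
  sign of y1y2y4y3y5 is +1, so it contributes +[[[[y1, y2], y4], y3], y5]
  sign of y1y2y4y5y3 is -1, so it contributes -[[[[y1, y2], y4], y5], y3]
  sign of y1y4y2y3y5 is -1, so it contributes -[[[[y1, y4], y2], y3], y5]
  sign of y1y4y2y5y3 is +1, so it contributes +[[[[y1, y4], y2], y5], y3]


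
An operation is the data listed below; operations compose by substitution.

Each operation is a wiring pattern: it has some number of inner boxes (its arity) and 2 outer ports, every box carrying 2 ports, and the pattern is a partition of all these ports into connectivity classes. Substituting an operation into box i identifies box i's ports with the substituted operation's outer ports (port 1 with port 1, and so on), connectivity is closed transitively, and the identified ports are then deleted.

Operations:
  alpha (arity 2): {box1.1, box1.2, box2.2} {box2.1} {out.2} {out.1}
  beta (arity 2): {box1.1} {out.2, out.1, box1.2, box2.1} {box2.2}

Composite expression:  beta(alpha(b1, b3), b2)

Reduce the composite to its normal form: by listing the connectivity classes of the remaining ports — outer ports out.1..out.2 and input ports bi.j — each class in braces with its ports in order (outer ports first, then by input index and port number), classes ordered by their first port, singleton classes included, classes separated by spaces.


{out.1, out.2, b2.1} {b1.1, b1.2, b3.2} {b2.2} {b3.1}

Connectivity passes through glued beta-boundaries; trace each wire chain.
through alpha, on inputs (b1, b3): {out.1} {out.2} {b1.1, b1.2, b3.2} {b3.1} (out.j = stage outer ports)
through beta, on inputs (b1, b3, b2): {out.1, out.2, b2.1} {b1.1, b1.2, b3.2} {b2.2} {b3.1} (out.j = stage outer ports)


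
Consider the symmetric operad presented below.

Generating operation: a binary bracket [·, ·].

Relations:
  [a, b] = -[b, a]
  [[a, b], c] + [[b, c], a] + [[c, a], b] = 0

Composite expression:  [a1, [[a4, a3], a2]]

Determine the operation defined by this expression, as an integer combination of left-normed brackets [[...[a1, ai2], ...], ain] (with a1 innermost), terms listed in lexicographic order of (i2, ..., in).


[[[a1, a2], a3], a4] - [[[a1, a2], a4], a3] - [[[a1, a3], a4], a2] + [[[a1, a4], a3], a2]


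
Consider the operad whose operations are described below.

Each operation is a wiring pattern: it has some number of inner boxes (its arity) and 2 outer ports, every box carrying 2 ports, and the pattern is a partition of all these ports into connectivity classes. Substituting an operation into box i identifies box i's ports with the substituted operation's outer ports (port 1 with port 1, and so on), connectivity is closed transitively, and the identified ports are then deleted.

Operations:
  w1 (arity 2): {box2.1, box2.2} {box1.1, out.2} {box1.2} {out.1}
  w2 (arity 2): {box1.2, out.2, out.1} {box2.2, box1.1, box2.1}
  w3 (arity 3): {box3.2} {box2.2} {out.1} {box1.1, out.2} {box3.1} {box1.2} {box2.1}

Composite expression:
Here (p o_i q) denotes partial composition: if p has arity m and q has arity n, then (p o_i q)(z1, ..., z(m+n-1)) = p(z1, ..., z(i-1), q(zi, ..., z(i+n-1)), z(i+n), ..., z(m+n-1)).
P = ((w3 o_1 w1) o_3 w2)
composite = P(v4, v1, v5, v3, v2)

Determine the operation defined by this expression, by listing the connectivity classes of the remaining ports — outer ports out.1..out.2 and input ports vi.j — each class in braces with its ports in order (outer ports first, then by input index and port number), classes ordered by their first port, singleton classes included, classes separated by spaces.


{out.1} {out.2} {v1.1, v1.2} {v2.1} {v2.2} {v3.1, v3.2, v5.1} {v4.1} {v4.2} {v5.2}

Connectivity passes through glued w3-boundaries; trace each wire chain.
the subtree at w1 composes to {out.1} {out.2, v4.1} {v1.1, v1.2} {v4.2} on (v4, v1); out.j = own outer ports
the subtree at w2 composes to {out.1, out.2, v5.2} {v3.1, v3.2, v5.1} on (v5, v3); out.j = own outer ports
the subtree at w3 composes to {out.1} {out.2} {v1.1, v1.2} {v2.1} {v2.2} {v3.1, v3.2, v5.1} {v4.1} {v4.2} {v5.2} on (v4, v1, v5, v3, v2); out.j = own outer ports


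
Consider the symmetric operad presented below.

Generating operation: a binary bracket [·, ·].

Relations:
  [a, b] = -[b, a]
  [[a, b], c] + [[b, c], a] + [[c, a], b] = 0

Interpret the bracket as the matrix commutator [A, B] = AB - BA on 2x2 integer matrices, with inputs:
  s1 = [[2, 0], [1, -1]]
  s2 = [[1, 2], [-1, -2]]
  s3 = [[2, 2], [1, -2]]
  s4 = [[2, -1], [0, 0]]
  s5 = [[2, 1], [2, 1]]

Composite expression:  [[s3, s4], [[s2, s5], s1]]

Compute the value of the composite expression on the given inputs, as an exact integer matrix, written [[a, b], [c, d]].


[s3, s4] = [[1, -8], [2, -1]]
[s2, s5] = [[5, 1], [-7, -5]]
[[s2, s5], s1] = [[1, -3], [-31, -1]]
[[s3, s4], [[s2, s5], s1]] = [[254, 10], [66, -254]]

[[254, 10], [66, -254]]


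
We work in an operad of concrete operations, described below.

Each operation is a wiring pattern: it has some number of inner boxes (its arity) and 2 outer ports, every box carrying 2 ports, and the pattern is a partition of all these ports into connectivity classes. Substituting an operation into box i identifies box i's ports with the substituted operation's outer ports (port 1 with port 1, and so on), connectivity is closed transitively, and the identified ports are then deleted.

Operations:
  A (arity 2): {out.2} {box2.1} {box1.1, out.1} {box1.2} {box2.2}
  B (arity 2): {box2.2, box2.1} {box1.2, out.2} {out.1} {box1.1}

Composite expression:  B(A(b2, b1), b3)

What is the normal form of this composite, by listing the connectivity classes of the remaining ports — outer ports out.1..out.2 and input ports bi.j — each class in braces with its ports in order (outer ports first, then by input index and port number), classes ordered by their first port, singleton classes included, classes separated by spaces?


{out.1} {out.2} {b1.1} {b1.2} {b2.1} {b2.2} {b3.1, b3.2}

After gluing at B, chains via deleted ports link the b-ports.
after A, the pattern on (b2, b1) reads {out.1, b2.1} {out.2} {b1.1} {b1.2} {b2.2} (out.j = its outer ports)
after B, the pattern on (b2, b1, b3) reads {out.1} {out.2} {b1.1} {b1.2} {b2.1} {b2.2} {b3.1, b3.2} (out.j = its outer ports)


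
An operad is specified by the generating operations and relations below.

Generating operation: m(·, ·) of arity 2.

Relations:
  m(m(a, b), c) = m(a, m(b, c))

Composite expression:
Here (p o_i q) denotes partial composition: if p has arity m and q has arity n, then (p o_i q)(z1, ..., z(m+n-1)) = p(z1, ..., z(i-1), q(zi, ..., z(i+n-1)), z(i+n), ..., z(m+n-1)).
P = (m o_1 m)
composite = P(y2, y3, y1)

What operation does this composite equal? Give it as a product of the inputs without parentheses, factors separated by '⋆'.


y2 ⋆ y3 ⋆ y1


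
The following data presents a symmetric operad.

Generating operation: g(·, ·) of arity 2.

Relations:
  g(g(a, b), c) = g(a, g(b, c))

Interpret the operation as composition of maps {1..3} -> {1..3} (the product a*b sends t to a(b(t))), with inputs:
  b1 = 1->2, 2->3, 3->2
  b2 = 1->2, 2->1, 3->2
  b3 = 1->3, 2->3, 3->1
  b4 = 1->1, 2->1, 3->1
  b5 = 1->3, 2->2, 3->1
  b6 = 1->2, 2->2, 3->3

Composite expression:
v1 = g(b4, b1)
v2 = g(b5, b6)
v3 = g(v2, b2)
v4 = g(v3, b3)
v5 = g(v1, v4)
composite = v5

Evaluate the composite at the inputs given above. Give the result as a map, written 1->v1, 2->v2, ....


1->1, 2->1, 3->1


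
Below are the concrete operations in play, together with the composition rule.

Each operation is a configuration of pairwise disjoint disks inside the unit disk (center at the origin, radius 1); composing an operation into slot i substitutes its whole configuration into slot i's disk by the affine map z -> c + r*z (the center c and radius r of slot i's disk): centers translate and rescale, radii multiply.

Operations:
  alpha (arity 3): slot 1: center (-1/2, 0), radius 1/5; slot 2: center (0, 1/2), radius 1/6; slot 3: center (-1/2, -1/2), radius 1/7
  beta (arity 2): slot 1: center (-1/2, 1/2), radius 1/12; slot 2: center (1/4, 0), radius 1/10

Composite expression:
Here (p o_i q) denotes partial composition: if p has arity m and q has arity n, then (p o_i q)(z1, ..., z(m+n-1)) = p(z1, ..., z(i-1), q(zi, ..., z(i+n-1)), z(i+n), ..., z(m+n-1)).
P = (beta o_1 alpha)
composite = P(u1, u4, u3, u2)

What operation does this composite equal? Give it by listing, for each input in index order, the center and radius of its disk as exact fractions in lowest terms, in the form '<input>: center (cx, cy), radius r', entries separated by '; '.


u1: center (-13/24, 1/2), radius 1/60; u2: center (1/4, 0), radius 1/10; u3: center (-13/24, 11/24), radius 1/84; u4: center (-1/2, 13/24), radius 1/72

Below beta, radii multiply path by path; the u-disk centers shift.
for u1, the 2-step affine chain lands on center (-13/24, 1/2), radius 1/60
for u4, the 2-step affine chain lands on center (-1/2, 13/24), radius 1/72
for u3, the 2-step affine chain lands on center (-13/24, 11/24), radius 1/84
for u2, the 1-step affine chain lands on center (1/4, 0), radius 1/10


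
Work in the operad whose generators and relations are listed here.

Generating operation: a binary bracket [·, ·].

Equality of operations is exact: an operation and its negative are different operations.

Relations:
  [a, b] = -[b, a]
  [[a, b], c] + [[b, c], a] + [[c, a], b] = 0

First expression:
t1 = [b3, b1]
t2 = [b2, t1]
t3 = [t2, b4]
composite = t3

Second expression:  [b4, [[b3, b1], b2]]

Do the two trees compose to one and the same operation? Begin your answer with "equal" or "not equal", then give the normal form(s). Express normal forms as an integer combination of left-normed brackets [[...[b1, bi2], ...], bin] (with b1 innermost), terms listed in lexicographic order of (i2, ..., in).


equal — both sides give [[[b1, b3], b2], b4]

The first expression reduces to [[[b1, b3], b2], b4]
The second expression reduces to [[[b1, b3], b2], b4]
One common form — equal.


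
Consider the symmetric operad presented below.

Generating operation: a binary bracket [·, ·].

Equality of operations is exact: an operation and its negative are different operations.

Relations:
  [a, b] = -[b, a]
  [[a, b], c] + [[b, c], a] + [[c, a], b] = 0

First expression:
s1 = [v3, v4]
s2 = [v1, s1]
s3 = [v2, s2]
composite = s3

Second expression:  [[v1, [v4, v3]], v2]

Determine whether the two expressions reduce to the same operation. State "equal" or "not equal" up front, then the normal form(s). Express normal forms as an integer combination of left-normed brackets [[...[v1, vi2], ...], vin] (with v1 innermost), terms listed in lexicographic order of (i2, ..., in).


equal; the common form is -[[[v1, v3], v4], v2] + [[[v1, v4], v3], v2]

In normal form, the first expression is -[[[v1, v3], v4], v2] + [[[v1, v4], v3], v2]
In normal form, the second expression is -[[[v1, v3], v4], v2] + [[[v1, v4], v3], v2]
Identical normal forms: equal.


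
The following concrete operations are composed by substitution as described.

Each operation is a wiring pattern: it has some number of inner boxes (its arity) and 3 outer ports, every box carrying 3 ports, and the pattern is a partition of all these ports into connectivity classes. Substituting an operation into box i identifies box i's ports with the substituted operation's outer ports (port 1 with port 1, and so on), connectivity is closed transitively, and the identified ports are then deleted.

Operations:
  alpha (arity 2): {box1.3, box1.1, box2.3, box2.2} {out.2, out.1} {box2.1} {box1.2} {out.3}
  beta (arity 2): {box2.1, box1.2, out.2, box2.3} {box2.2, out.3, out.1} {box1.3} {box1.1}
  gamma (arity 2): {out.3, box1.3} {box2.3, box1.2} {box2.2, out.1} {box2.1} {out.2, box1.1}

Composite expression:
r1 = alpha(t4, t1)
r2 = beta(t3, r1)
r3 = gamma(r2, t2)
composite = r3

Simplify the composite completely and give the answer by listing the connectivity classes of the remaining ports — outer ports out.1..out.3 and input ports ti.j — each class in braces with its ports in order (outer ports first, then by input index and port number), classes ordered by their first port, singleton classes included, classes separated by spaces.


{out.1, t2.2} {out.2, out.3, t2.3, t3.2} {t1.1} {t1.2, t1.3, t4.1, t4.3} {t2.1} {t3.1} {t3.3} {t4.2}


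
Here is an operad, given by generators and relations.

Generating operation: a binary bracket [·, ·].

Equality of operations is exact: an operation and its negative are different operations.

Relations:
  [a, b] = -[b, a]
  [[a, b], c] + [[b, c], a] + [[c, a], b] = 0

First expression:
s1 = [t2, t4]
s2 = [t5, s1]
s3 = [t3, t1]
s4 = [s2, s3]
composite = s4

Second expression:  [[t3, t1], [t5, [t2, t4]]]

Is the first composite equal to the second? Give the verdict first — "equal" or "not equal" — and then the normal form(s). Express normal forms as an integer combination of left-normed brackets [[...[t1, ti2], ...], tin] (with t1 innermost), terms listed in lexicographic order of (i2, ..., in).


not equal; first: -[[[[t1, t3], t2], t4], t5] + [[[[t1, t3], t4], t2], t5] + [[[[t1, t3], t5], t2], t4] - [[[[t1, t3], t5], t4], t2]; second: [[[[t1, t3], t2], t4], t5] - [[[[t1, t3], t4], t2], t5] - [[[[t1, t3], t5], t2], t4] + [[[[t1, t3], t5], t4], t2]

Normal form of the first expression: -[[[[t1, t3], t2], t4], t5] + [[[[t1, t3], t4], t2], t5] + [[[[t1, t3], t5], t2], t4] - [[[[t1, t3], t5], t4], t2]
Normal form of the second expression: [[[[t1, t3], t2], t4], t5] - [[[[t1, t3], t4], t2], t5] - [[[[t1, t3], t5], t2], t4] + [[[[t1, t3], t5], t4], t2]
Different reductions; not equal.


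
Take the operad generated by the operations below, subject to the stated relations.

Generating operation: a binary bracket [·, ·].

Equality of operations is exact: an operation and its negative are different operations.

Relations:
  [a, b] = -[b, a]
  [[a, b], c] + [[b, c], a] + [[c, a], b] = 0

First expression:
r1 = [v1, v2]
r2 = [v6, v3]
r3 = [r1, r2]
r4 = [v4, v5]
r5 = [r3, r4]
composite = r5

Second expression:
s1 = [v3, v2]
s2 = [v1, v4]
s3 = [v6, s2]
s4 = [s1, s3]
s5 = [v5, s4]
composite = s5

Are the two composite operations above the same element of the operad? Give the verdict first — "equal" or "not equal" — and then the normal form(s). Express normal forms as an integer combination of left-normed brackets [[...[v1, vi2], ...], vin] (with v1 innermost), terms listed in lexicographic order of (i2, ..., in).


The first expression, normalized: -[[[[[v1, v2], v3], v6], v4], v5] + [[[[[v1, v2], v3], v6], v5], v4] + [[[[[v1, v2], v6], v3], v4], v5] - [[[[[v1, v2], v6], v3], v5], v4]
The second expression, normalized: [[[[[v1, v4], v6], v2], v3], v5] - [[[[[v1, v4], v6], v3], v2], v5]
Different reductions; not equal.

not equal: they reduce to -[[[[[v1, v2], v3], v6], v4], v5] + [[[[[v1, v2], v3], v6], v5], v4] + [[[[[v1, v2], v6], v3], v4], v5] - [[[[[v1, v2], v6], v3], v5], v4] and [[[[[v1, v4], v6], v2], v3], v5] - [[[[[v1, v4], v6], v3], v2], v5]


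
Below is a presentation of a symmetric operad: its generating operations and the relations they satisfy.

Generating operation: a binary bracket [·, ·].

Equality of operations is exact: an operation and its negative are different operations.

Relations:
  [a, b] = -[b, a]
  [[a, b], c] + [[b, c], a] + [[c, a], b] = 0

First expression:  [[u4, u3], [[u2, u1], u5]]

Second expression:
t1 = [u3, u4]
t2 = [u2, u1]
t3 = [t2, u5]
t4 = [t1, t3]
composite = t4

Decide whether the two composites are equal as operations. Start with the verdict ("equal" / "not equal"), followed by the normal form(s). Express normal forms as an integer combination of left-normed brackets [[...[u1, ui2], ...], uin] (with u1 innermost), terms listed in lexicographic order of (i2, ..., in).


not equal — first -[[[[u1, u2], u5], u3], u4] + [[[[u1, u2], u5], u4], u3], second [[[[u1, u2], u5], u3], u4] - [[[[u1, u2], u5], u4], u3]

The first expression, normalized: -[[[[u1, u2], u5], u3], u4] + [[[[u1, u2], u5], u4], u3]
The second expression, normalized: [[[[u1, u2], u5], u3], u4] - [[[[u1, u2], u5], u4], u3]
The normal forms differ: not equal.


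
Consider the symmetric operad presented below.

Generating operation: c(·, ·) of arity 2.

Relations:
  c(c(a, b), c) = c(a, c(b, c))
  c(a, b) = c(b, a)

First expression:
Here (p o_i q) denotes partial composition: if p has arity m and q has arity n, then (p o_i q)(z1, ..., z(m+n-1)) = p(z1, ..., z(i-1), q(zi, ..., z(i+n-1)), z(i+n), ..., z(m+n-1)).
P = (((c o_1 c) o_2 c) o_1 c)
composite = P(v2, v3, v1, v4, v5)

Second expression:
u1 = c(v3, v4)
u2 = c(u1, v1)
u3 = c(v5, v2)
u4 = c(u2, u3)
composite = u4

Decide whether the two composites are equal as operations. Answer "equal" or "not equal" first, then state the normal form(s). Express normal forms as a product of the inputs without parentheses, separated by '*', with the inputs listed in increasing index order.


equal — both sides give v1 * v2 * v3 * v4 * v5

The first expression, normalized: v1 * v2 * v3 * v4 * v5
The second expression, normalized: v1 * v2 * v3 * v4 * v5
The forms coincide; equal.


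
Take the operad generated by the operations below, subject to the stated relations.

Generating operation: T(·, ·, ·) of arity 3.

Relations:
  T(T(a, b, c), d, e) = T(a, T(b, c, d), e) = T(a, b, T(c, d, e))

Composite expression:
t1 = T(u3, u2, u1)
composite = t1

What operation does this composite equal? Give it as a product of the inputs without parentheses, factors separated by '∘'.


u3 ∘ u2 ∘ u1


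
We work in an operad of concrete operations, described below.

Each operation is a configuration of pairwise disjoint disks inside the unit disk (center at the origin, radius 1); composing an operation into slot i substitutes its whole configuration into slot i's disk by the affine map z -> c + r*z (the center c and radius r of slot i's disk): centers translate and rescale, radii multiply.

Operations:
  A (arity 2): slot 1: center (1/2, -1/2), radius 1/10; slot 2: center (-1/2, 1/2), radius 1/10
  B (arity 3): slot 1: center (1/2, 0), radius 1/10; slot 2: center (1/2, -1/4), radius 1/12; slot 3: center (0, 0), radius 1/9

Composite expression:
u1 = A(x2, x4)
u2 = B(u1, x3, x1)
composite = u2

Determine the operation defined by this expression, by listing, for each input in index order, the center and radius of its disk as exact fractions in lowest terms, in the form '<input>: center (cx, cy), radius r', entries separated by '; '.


x1: center (0, 0), radius 1/9; x2: center (11/20, -1/20), radius 1/100; x3: center (1/2, -1/4), radius 1/12; x4: center (9/20, 1/20), radius 1/100

Each x-disk chains the slot maps above it in B; radii multiply.
input x2: applying the 2 nested substitutions gives center (11/20, -1/20), radius 1/100
input x4: applying the 2 nested substitutions gives center (9/20, 1/20), radius 1/100
input x3: applying the 1 nested substitution gives center (1/2, -1/4), radius 1/12
input x1: applying the 1 nested substitution gives center (0, 0), radius 1/9


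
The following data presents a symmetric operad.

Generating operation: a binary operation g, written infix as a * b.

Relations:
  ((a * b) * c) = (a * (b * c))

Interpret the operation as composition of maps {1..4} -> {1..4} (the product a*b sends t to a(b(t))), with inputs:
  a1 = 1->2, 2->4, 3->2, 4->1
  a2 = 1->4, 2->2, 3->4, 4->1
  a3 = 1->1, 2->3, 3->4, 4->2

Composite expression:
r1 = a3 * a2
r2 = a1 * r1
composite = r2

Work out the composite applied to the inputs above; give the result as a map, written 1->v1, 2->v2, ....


1->4, 2->2, 3->4, 4->2

(a3 * a2) = 1->2, 2->3, 3->2, 4->1
(a1 * (a3 * a2)) = 1->4, 2->2, 3->4, 4->2


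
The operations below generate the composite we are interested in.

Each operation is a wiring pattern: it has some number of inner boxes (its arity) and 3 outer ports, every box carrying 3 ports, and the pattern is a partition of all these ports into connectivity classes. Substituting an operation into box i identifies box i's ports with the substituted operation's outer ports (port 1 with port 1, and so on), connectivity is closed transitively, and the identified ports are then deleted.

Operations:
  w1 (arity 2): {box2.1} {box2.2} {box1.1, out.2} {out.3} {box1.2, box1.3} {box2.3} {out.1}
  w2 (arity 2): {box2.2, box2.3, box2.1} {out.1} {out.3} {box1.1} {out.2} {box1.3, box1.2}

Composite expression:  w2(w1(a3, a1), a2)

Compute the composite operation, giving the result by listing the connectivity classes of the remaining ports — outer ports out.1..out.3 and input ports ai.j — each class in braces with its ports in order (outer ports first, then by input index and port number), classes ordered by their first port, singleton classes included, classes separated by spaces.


{out.1} {out.2} {out.3} {a1.1} {a1.2} {a1.3} {a2.1, a2.2, a2.3} {a3.1} {a3.2, a3.3}

Treat the ports identified at w2 as solder joints: merge, then drop.
through w1, on inputs (a3, a1): {out.1} {out.2, a3.1} {out.3} {a1.1} {a1.2} {a1.3} {a3.2, a3.3} (out.j = stage outer ports)
through w2, on inputs (a3, a1, a2): {out.1} {out.2} {out.3} {a1.1} {a1.2} {a1.3} {a2.1, a2.2, a2.3} {a3.1} {a3.2, a3.3} (out.j = stage outer ports)


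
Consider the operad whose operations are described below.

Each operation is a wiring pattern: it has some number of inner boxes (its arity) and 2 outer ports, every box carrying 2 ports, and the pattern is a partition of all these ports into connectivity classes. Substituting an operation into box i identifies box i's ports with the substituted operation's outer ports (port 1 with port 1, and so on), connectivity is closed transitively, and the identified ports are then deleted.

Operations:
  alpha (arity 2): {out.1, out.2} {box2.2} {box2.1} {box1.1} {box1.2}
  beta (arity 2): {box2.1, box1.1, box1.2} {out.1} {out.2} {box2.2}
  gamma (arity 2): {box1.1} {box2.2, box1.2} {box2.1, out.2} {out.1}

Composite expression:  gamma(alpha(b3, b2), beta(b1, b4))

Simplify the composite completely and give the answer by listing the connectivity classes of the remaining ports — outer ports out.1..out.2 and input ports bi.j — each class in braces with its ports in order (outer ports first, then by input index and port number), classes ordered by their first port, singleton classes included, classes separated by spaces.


{out.1} {out.2} {b1.1, b1.2, b4.1} {b2.1} {b2.2} {b3.1} {b3.2} {b4.2}

Reachability decides: close wires over gamma-identified ports.
after alpha, the pattern on (b3, b2) reads {out.1, out.2} {b2.1} {b2.2} {b3.1} {b3.2} (out.j = its outer ports)
after beta, the pattern on (b1, b4) reads {out.1} {out.2} {b1.1, b1.2, b4.1} {b4.2} (out.j = its outer ports)
after gamma, the pattern on (b3, b2, b1, b4) reads {out.1} {out.2} {b1.1, b1.2, b4.1} {b2.1} {b2.2} {b3.1} {b3.2} {b4.2} (out.j = its outer ports)


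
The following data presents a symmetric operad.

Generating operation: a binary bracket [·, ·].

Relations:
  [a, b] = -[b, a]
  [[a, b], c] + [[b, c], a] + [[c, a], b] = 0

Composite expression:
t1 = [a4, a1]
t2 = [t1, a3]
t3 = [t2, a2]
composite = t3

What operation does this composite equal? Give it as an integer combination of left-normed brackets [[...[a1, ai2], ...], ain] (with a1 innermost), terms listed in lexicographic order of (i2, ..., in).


-[[[a1, a4], a3], a2]

In the tensor algebra, words opening a1 carry the a1-anchored form.
Composite bracket: [[[a4, a1], a3], a2]
Full expansion: 8 signed words from ab - ba (2^3 = 8).
The a1-initial words carry the normal form:
  the word a1a4a3a2 carries sign -1 and contributes -[[[a1, a4], a3], a2]


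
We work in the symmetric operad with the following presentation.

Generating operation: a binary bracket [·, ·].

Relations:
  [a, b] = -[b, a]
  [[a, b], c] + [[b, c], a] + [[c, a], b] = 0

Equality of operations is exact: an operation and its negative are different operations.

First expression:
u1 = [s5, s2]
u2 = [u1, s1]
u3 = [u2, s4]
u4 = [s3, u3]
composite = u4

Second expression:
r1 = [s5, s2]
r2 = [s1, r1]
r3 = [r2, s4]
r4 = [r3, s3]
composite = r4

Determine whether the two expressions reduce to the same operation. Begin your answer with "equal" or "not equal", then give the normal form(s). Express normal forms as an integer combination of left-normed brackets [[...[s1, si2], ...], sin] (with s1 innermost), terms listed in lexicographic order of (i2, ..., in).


In normal form, the first expression is -[[[[s1, s2], s5], s4], s3] + [[[[s1, s5], s2], s4], s3]
In normal form, the second expression is -[[[[s1, s2], s5], s4], s3] + [[[[s1, s5], s2], s4], s3]
Both agree, so they are equal.

equal: each reduces to -[[[[s1, s2], s5], s4], s3] + [[[[s1, s5], s2], s4], s3]


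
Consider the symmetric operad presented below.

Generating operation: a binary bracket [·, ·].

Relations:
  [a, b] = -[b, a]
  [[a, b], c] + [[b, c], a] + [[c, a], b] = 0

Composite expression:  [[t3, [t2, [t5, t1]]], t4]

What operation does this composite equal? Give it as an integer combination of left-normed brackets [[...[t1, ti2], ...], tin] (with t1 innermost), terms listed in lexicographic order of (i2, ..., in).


-[[[[t1, t5], t2], t3], t4]


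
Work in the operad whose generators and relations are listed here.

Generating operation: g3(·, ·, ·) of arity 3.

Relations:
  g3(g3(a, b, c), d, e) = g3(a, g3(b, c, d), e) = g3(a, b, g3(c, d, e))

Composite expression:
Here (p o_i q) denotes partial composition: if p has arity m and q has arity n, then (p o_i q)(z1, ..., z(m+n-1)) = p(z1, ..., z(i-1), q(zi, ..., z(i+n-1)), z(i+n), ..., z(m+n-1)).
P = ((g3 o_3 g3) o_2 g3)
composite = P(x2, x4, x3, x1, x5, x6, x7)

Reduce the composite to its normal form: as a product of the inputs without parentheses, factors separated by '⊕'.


x2 ⊕ x4 ⊕ x3 ⊕ x1 ⊕ x5 ⊕ x6 ⊕ x7

All parenthesizations of g3 agree; list the x-inputs left to right.
g3(x4, x3, x1) spells out as x4 ⊕ x3 ⊕ x1
g3(x5, x6, x7) spells out as x5 ⊕ x6 ⊕ x7
g3(x2, g3(x4, x3, x1), g3(x5, x6, x7)) spells out as x2 ⊕ x4 ⊕ x3 ⊕ x1 ⊕ x5 ⊕ x6 ⊕ x7


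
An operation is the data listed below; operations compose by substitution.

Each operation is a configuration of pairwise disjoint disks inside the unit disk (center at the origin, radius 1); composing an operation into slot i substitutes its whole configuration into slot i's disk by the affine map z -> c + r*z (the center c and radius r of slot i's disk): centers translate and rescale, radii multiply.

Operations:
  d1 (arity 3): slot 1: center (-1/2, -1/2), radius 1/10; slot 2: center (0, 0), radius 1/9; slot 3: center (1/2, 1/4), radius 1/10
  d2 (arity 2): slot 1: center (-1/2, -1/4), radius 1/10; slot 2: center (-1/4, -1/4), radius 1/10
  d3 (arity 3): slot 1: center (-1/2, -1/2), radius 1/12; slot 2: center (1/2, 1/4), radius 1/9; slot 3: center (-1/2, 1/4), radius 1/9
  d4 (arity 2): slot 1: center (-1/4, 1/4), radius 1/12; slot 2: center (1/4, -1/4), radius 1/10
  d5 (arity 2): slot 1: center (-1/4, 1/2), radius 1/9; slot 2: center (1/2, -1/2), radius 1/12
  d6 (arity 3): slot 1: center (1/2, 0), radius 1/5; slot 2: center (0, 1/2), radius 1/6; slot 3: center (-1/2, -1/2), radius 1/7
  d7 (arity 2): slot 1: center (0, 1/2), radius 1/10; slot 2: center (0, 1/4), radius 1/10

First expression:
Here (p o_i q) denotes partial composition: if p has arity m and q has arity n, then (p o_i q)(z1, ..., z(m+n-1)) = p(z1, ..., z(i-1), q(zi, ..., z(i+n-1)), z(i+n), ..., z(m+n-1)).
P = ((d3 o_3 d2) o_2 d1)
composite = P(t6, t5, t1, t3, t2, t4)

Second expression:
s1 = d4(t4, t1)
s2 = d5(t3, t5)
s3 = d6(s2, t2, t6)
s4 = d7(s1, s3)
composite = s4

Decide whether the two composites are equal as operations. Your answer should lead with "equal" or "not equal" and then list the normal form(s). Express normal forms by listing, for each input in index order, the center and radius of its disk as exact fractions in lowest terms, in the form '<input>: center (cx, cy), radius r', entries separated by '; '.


not equal — first t1: center (1/2, 1/4), radius 1/81; t2: center (-5/9, 2/9), radius 1/90; t3: center (5/9, 5/18), radius 1/90; t4: center (-19/36, 2/9), radius 1/90; t5: center (4/9, 7/36), radius 1/90; t6: center (-1/2, -1/2), radius 1/12, second t1: center (1/40, 19/40), radius 1/100; t2: center (0, 3/10), radius 1/60; t3: center (9/200, 13/50), radius 1/450; t4: center (-1/40, 21/40), radius 1/120; t5: center (3/50, 6/25), radius 1/600; t6: center (-1/20, 1/5), radius 1/70

In normal form, the first expression is t1: center (1/2, 1/4), radius 1/81; t2: center (-5/9, 2/9), radius 1/90; t3: center (5/9, 5/18), radius 1/90; t4: center (-19/36, 2/9), radius 1/90; t5: center (4/9, 7/36), radius 1/90; t6: center (-1/2, -1/2), radius 1/12
In normal form, the second expression is t1: center (1/40, 19/40), radius 1/100; t2: center (0, 3/10), radius 1/60; t3: center (9/200, 13/50), radius 1/450; t4: center (-1/40, 21/40), radius 1/120; t5: center (3/50, 6/25), radius 1/600; t6: center (-1/20, 1/5), radius 1/70
No match — not equal.


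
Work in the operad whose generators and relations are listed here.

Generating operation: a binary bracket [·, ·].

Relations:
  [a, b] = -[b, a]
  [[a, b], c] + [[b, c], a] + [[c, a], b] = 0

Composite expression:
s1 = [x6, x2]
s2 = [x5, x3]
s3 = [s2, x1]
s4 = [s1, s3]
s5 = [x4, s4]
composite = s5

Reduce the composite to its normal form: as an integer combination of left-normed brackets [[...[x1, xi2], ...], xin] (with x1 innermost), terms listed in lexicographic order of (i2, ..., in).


Skip Jacobi rewriting: expand, keep x1-initial words, read off terms.
Composite bracket: [x4, [[x6, x2], [[x5, x3], x1]]]
Applying ab - ba throughout gives 32 signed words (2^5 = 32).
Collect the words opening with x1:
  the word x1x3x5x2x6x4 carries sign -1 and contributes -[[[[[x1, x3], x5], x2], x6], x4]
  the word x1x3x5x6x2x4 carries sign +1 and contributes +[[[[[x1, x3], x5], x6], x2], x4]
  the word x1x5x3x2x6x4 carries sign +1 and contributes +[[[[[x1, x5], x3], x2], x6], x4]
  the word x1x5x3x6x2x4 carries sign -1 and contributes -[[[[[x1, x5], x3], x6], x2], x4]

-[[[[[x1, x3], x5], x2], x6], x4] + [[[[[x1, x3], x5], x6], x2], x4] + [[[[[x1, x5], x3], x2], x6], x4] - [[[[[x1, x5], x3], x6], x2], x4]


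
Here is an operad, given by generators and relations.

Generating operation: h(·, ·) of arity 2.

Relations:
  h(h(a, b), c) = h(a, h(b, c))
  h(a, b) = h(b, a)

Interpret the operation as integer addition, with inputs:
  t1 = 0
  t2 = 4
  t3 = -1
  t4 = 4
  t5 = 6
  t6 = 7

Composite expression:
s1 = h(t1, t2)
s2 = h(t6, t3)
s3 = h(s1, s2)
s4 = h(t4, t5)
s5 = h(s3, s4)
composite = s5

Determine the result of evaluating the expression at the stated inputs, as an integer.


h(t1, t2) = 4
h(t6, t3) = 6
h(h(t1, t2), h(t6, t3)) = 10
h(t4, t5) = 10
h(h(h(t1, t2), h(t6, t3)), h(t4, t5)) = 20

20


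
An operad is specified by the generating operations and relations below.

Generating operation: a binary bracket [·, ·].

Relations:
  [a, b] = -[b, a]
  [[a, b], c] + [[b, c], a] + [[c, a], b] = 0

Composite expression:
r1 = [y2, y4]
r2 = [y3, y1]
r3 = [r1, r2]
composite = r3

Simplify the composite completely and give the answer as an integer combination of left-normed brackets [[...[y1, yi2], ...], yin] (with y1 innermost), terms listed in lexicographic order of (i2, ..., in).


[[[y1, y3], y2], y4] - [[[y1, y3], y4], y2]

In the tensor algebra, words opening y1 carry the y1-anchored form.
Composite bracket: [[y2, y4], [y3, y1]]
Applying ab - ba throughout gives 8 signed words (2^3 = 8).
Coefficients come from the y1-initial words:
  from y1y3y2y4, sign +1: term +[[[y1, y3], y2], y4]
  from y1y3y4y2, sign -1: term -[[[y1, y3], y4], y2]


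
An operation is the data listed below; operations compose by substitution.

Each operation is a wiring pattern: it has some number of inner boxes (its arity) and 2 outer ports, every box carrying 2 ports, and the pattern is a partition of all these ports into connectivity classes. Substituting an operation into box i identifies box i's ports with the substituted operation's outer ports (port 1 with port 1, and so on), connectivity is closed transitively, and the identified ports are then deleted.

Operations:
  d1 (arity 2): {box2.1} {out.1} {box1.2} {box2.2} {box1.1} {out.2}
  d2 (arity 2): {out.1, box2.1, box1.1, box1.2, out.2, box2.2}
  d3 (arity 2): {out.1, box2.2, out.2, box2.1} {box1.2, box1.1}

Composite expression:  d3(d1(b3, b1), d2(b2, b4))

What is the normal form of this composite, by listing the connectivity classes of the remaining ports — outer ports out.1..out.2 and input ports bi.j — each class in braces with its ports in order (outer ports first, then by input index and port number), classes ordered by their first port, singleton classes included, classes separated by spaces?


{out.1, out.2, b2.1, b2.2, b4.1, b4.2} {b1.1} {b1.2} {b3.1} {b3.2}


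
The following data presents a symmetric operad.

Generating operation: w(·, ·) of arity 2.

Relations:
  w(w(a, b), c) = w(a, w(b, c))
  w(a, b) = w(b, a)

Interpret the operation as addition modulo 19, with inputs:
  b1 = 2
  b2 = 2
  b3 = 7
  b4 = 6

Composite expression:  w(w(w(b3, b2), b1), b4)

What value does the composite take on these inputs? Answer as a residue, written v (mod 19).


17 (mod 19)

w(b3, b2) = 9
w(w(b3, b2), b1) = 11
w(w(w(b3, b2), b1), b4) = 17


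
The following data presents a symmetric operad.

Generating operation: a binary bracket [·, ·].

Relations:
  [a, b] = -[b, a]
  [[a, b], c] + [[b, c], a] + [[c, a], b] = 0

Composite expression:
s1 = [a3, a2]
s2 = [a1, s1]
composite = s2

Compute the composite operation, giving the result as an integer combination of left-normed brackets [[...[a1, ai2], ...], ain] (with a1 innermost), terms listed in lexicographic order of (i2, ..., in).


Skip Jacobi rewriting: expand, keep a1-initial words, read off terms.
Composite bracket: [a1, [a3, a2]]
Applying ab - ba throughout gives 4 signed words (2^2 = 4).
Keep just the words that open with a1:
  the word a1a2a3 carries sign -1 and contributes -[[a1, a2], a3]
  the word a1a3a2 carries sign +1 and contributes +[[a1, a3], a2]

-[[a1, a2], a3] + [[a1, a3], a2]
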